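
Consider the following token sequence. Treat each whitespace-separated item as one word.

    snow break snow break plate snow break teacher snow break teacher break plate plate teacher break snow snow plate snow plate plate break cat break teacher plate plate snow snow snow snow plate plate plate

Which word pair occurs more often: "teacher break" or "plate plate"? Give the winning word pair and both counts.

"teacher break": 2 occurrences
"plate plate": 5 occurrences

"plate plate" (5 vs 2)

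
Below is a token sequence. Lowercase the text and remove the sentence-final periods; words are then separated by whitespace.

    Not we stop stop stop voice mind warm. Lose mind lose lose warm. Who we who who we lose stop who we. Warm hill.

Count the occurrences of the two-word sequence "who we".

3

Scanning the 23 overlapping bigram windows for "who we":
  position 14–15: who we
  position 17–18: who we
  position 21–22: who we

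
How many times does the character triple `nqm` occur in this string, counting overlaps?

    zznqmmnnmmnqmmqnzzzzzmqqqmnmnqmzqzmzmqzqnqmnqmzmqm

Sliding a length-3 window over the 50 characters (48 positions):
  position 3–5: nqm
  position 11–13: nqm
  position 29–31: nqm
  position 41–43: nqm
  position 44–46: nqm

5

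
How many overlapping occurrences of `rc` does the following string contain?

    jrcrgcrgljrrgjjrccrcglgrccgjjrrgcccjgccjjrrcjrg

Sliding a length-2 window over the 47 characters (46 positions):
  position 2–3: rc
  position 16–17: rc
  position 19–20: rc
  position 24–25: rc
  position 43–44: rc

5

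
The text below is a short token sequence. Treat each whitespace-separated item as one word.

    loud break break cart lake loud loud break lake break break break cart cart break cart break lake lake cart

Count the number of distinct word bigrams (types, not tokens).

12

20 tokens → 19 bigram windows in total.
Repeated bigrams (each contributes count−1 duplicates):
  break break: 3
  break cart: 3
  break lake: 2
  cart break: 2
  loud break: 2
7 duplicate windows → 19 − 7 = 12 distinct.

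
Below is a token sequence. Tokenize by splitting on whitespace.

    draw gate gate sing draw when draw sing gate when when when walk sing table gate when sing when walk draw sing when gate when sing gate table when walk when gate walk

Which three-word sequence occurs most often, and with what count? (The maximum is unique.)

Trigram frequencies (highest first):
  gate when sing: 2
  draw gate gate: 1
  gate gate sing: 1
  gate sing draw: 1
  sing draw when: 1
  draw when draw: 1
  … (24 more, each ≤ 1)

"gate when sing", 2 times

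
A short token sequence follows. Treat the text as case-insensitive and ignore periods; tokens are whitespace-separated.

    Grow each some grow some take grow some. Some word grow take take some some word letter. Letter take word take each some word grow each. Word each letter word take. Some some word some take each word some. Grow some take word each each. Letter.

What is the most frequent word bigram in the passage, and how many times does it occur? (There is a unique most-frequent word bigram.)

"some word", 4 times

Bigram frequencies (highest first):
  some word: 4
  grow some: 3
  some take: 3
  some some: 3
  grow each: 2
  each some: 2
  … (18 more, each ≤ 2)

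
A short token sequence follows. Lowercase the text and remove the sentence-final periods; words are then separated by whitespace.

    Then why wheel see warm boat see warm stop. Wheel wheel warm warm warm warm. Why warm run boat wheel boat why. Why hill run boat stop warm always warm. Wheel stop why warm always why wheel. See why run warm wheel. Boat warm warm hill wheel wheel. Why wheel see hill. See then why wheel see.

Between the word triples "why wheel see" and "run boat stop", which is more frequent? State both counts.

"why wheel see" (4 vs 1)

"why wheel see": 4 occurrences
"run boat stop": 1 occurrence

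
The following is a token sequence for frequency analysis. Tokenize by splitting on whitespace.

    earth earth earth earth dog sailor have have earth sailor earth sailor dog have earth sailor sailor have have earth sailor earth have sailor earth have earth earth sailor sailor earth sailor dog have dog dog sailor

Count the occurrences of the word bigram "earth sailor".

6

Scanning the 36 overlapping bigram windows for "earth sailor":
  position 9–10: earth sailor
  position 11–12: earth sailor
  position 15–16: earth sailor
  position 20–21: earth sailor
  position 28–29: earth sailor
  position 31–32: earth sailor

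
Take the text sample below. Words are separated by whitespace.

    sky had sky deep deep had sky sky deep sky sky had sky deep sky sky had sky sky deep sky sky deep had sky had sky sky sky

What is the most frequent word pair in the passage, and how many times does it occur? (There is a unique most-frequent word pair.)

Bigram frequencies (highest first):
  sky sky: 7
  had sky: 6
  sky deep: 5
  sky had: 4
  deep sky: 3
  deep had: 2
  … (1 more, each ≤ 1)

"sky sky", 7 times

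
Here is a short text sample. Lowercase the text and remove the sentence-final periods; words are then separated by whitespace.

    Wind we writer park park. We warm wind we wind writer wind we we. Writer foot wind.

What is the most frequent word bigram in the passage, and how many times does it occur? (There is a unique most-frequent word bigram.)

"wind we", 3 times

Bigram frequencies (highest first):
  wind we: 3
  we writer: 2
  writer park: 1
  park park: 1
  park we: 1
  we warm: 1
  … (7 more, each ≤ 1)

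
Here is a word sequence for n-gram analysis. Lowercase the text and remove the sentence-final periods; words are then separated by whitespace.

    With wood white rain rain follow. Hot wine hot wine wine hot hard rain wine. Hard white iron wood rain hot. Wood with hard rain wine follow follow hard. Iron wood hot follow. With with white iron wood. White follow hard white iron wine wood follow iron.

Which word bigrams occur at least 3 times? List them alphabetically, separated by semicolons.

iron wood; white iron

Bigram counts meeting the condition (at least 3 times):
  iron wood: 3
  white iron: 3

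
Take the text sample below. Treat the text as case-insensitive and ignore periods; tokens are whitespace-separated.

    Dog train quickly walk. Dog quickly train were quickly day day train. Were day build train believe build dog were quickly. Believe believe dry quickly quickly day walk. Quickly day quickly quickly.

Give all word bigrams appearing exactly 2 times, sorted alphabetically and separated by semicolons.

quickly quickly; train were; were quickly

Bigram counts meeting the condition (exactly 2 times):
  quickly quickly: 2
  train were: 2
  were quickly: 2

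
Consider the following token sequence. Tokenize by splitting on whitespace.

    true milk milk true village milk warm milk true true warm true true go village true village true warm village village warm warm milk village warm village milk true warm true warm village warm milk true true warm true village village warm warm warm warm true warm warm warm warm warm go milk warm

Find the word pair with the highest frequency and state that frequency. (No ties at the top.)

Bigram frequencies (highest first):
  warm warm: 8
  true warm: 6
  milk true: 4
  warm true: 4
  village warm: 4
  true village: 3
  … (14 more, each ≤ 3)

"warm warm", 8 times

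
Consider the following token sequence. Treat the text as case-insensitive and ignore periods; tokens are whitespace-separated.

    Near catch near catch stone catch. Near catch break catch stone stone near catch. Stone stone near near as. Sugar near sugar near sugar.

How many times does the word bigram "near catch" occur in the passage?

Scanning the 23 overlapping bigram windows for "near catch":
  position 1–2: near catch
  position 3–4: near catch
  position 7–8: near catch
  position 13–14: near catch

4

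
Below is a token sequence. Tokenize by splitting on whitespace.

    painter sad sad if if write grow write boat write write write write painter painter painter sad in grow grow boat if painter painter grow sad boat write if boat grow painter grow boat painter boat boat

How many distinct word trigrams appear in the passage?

37 tokens → 35 trigram windows in total.
Repeated trigrams (each contributes count−1 duplicates):
  write write write: 2
1 duplicate windows → 35 − 1 = 34 distinct.

34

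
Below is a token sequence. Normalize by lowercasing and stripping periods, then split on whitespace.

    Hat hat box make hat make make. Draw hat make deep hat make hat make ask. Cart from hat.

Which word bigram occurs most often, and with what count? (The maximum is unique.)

"hat make", 4 times

Bigram frequencies (highest first):
  hat make: 4
  make hat: 2
  hat hat: 1
  hat box: 1
  box make: 1
  make make: 1
  … (8 more, each ≤ 1)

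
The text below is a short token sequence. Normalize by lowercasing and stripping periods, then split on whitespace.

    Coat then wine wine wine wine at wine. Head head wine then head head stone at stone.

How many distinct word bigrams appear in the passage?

17 tokens → 16 bigram windows in total.
Repeated bigrams (each contributes count−1 duplicates):
  wine wine: 3
  head head: 2
3 duplicate windows → 16 − 3 = 13 distinct.

13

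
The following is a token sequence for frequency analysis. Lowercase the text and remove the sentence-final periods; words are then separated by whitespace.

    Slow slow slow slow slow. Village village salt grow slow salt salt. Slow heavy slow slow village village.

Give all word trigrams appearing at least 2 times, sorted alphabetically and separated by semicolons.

slow slow slow; slow slow village; slow village village

Trigram counts meeting the condition (at least 2 times):
  slow slow slow: 3
  slow slow village: 2
  slow village village: 2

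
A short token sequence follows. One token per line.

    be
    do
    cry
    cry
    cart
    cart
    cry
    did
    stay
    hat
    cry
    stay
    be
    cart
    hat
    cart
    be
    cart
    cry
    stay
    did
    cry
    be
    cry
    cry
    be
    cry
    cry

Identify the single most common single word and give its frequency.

Unigram frequencies (highest first):
  cry: 10
  be: 5
  cart: 5
  stay: 3
  did: 2
  hat: 2
  … (1 more, each ≤ 1)

"cry", 10 times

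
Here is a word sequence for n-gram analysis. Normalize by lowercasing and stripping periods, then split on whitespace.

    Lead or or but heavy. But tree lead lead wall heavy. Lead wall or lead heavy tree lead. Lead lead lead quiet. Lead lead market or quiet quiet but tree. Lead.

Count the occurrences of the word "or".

4

Scanning the 31 tokens for "or":
  position 2: or
  position 3: or
  position 14: or
  position 26: or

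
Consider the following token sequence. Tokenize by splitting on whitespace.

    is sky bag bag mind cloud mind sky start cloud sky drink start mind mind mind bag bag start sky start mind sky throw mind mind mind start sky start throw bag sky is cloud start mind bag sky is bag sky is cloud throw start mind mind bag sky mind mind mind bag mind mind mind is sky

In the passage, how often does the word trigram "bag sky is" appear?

3

Scanning the 57 overlapping trigram windows for "bag sky is":
  position 32–34: bag sky is
  position 38–40: bag sky is
  position 41–43: bag sky is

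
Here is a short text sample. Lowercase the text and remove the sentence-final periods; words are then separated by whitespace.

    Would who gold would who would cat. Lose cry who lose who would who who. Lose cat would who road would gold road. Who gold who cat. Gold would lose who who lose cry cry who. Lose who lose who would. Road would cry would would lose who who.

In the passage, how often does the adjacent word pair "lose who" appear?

Scanning the 48 overlapping bigram windows for "lose who":
  position 11–12: lose who
  position 30–31: lose who
  position 37–38: lose who
  position 39–40: lose who
  position 47–48: lose who

5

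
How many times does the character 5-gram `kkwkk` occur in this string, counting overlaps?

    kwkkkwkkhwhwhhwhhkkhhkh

Sliding a length-5 window over the 23 characters (19 positions):
  position 4–8: kkwkk

1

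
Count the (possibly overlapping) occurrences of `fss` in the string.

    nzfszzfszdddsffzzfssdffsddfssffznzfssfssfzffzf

Sliding a length-3 window over the 46 characters (44 positions):
  position 18–20: fss
  position 27–29: fss
  position 35–37: fss
  position 38–40: fss

4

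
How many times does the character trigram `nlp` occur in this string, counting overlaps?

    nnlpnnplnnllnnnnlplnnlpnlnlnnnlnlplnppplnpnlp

Sliding a length-3 window over the 45 characters (43 positions):
  position 2–4: nlp
  position 16–18: nlp
  position 21–23: nlp
  position 32–34: nlp
  position 43–45: nlp

5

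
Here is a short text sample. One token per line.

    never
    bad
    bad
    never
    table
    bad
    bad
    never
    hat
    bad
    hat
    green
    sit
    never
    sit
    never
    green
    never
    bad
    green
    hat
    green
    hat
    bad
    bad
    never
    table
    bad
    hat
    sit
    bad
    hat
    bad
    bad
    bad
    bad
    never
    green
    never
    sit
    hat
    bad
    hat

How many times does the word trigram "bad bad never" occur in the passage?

Scanning the 41 overlapping trigram windows for "bad bad never":
  position 2–4: bad bad never
  position 6–8: bad bad never
  position 24–26: bad bad never
  position 35–37: bad bad never

4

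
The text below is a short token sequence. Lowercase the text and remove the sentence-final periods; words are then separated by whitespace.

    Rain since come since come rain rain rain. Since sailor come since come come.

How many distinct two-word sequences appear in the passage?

8

14 tokens → 13 bigram windows in total.
Repeated bigrams (each contributes count−1 duplicates):
  since come: 3
  come since: 2
  rain rain: 2
  rain since: 2
5 duplicate windows → 13 − 5 = 8 distinct.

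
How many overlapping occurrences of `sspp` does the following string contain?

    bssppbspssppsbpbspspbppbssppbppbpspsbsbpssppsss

4

Sliding a length-4 window over the 47 characters (44 positions):
  position 2–5: sspp
  position 9–12: sspp
  position 25–28: sspp
  position 41–44: sspp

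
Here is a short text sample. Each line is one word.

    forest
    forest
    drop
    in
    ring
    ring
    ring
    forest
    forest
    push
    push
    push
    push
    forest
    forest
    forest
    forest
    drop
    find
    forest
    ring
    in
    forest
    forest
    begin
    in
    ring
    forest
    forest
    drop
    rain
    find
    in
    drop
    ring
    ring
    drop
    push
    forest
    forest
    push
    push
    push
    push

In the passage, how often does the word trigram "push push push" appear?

4

Scanning the 42 overlapping trigram windows for "push push push":
  position 10–12: push push push
  position 11–13: push push push
  position 41–43: push push push
  position 42–44: push push push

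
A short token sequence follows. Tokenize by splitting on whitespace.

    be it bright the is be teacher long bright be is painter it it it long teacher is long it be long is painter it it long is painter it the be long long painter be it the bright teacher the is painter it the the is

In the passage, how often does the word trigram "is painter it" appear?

Scanning the 45 overlapping trigram windows for "is painter it":
  position 11–13: is painter it
  position 23–25: is painter it
  position 28–30: is painter it
  position 42–44: is painter it

4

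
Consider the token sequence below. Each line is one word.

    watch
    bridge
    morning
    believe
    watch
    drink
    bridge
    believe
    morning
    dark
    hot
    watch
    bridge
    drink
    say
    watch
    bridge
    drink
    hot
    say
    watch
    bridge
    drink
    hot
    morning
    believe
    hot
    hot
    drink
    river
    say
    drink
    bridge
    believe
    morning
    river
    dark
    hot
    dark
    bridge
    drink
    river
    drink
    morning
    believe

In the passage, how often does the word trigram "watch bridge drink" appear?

Scanning the 43 overlapping trigram windows for "watch bridge drink":
  position 12–14: watch bridge drink
  position 16–18: watch bridge drink
  position 21–23: watch bridge drink

3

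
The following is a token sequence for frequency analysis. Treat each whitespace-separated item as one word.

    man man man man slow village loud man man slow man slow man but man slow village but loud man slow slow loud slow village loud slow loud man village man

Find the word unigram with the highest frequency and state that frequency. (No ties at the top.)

Unigram frequencies (highest first):
  man: 12
  slow: 8
  loud: 5
  village: 4
  but: 2

"man", 12 times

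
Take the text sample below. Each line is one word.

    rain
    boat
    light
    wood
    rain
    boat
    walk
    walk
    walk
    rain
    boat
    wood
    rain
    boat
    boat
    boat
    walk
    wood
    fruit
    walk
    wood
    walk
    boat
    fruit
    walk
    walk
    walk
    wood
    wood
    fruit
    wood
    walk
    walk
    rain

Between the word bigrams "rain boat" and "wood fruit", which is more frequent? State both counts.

"rain boat" (4 vs 2)

"rain boat": 4 occurrences
"wood fruit": 2 occurrences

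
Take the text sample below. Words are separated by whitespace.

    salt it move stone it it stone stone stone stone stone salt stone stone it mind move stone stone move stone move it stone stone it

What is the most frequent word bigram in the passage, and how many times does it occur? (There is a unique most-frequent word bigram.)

Bigram frequencies (highest first):
  stone stone: 7
  move stone: 3
  stone it: 3
  it stone: 2
  stone move: 2
  salt it: 1
  … (7 more, each ≤ 1)

"stone stone", 7 times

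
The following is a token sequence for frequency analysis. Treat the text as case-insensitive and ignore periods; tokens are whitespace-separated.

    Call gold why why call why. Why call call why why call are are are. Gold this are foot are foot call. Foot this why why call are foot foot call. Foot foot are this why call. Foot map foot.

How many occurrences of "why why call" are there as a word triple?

4

Scanning the 38 overlapping trigram windows for "why why call":
  position 3–5: why why call
  position 6–8: why why call
  position 10–12: why why call
  position 25–27: why why call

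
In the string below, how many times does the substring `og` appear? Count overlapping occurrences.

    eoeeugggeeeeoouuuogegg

1

Sliding a length-2 window over the 22 characters (21 positions):
  position 18–19: og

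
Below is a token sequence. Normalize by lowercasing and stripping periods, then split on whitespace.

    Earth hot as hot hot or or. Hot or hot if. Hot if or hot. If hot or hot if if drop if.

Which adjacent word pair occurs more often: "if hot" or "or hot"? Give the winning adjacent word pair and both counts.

"if hot": 2 occurrences
"or hot": 4 occurrences

"or hot" (4 vs 2)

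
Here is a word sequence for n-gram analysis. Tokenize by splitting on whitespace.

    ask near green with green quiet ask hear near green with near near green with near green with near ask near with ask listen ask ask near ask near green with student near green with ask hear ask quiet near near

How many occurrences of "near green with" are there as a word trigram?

Scanning the 39 overlapping trigram windows for "near green with":
  position 2–4: near green with
  position 9–11: near green with
  position 13–15: near green with
  position 16–18: near green with
  position 29–31: near green with
  position 33–35: near green with

6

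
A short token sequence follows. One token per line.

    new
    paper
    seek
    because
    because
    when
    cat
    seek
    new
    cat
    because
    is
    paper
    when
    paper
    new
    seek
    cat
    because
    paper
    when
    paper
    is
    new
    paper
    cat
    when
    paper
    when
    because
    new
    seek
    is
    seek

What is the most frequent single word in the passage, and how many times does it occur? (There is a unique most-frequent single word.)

"paper", 7 times

Unigram frequencies (highest first):
  paper: 7
  new: 5
  seek: 5
  because: 5
  when: 5
  cat: 4
  … (1 more, each ≤ 3)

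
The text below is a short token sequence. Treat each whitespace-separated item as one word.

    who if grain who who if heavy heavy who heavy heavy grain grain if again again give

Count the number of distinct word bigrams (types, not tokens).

17 tokens → 16 bigram windows in total.
Repeated bigrams (each contributes count−1 duplicates):
  heavy heavy: 2
  who if: 2
2 duplicate windows → 16 − 2 = 14 distinct.

14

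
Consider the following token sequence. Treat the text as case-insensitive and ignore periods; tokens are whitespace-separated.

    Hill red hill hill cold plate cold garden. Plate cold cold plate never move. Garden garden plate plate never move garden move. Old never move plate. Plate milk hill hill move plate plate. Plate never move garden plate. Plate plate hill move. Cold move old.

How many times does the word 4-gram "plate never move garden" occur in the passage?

Scanning the 42 overlapping 4-gram windows for "plate never move garden":
  position 12–15: plate never move garden
  position 18–21: plate never move garden
  position 34–37: plate never move garden

3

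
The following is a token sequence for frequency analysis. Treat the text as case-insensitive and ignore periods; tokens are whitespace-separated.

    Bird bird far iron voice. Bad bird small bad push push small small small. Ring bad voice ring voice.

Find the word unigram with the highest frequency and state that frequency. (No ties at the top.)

Unigram frequencies (highest first):
  small: 4
  bird: 3
  voice: 3
  bad: 3
  push: 2
  ring: 2
  … (2 more, each ≤ 1)

"small", 4 times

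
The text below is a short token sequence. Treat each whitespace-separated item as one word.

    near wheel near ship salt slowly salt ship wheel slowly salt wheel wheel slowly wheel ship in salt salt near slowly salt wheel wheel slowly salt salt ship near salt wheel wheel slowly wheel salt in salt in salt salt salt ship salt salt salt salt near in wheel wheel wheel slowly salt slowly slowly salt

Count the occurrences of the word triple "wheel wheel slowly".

4

Scanning the 54 overlapping trigram windows for "wheel wheel slowly":
  position 12–14: wheel wheel slowly
  position 23–25: wheel wheel slowly
  position 31–33: wheel wheel slowly
  position 50–52: wheel wheel slowly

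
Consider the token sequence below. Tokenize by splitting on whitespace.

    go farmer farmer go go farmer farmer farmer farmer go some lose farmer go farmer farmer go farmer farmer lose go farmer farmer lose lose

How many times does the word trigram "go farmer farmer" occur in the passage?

5

Scanning the 23 overlapping trigram windows for "go farmer farmer":
  position 1–3: go farmer farmer
  position 5–7: go farmer farmer
  position 14–16: go farmer farmer
  position 17–19: go farmer farmer
  position 21–23: go farmer farmer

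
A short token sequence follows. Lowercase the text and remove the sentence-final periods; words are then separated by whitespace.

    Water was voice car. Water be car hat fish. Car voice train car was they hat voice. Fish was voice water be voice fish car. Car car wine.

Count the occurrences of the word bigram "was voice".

Scanning the 27 overlapping bigram windows for "was voice":
  position 2–3: was voice
  position 19–20: was voice

2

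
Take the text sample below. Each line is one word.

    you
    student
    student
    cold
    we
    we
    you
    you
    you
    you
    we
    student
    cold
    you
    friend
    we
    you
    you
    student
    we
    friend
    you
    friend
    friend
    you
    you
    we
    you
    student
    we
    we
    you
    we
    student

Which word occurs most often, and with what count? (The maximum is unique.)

Unigram frequencies (highest first):
  you: 13
  we: 9
  student: 6
  friend: 4
  cold: 2

"you", 13 times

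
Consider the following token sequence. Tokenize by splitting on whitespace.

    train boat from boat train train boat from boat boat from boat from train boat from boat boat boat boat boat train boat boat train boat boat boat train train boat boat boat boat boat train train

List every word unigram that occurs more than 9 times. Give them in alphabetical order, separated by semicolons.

Unigram counts meeting the condition (more than 9 times):
  boat: 22
  train: 10

boat; train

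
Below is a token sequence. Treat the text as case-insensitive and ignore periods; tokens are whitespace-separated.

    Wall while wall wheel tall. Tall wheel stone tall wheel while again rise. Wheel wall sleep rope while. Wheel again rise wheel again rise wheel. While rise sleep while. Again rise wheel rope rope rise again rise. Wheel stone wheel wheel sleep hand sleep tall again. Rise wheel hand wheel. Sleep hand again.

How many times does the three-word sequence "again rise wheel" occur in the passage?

6

Scanning the 51 overlapping trigram windows for "again rise wheel":
  position 12–14: again rise wheel
  position 20–22: again rise wheel
  position 23–25: again rise wheel
  position 30–32: again rise wheel
  position 36–38: again rise wheel
  position 46–48: again rise wheel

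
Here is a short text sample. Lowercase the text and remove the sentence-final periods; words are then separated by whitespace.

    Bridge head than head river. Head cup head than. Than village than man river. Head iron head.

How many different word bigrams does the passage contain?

14

17 tokens → 16 bigram windows in total.
Repeated bigrams (each contributes count−1 duplicates):
  head than: 2
  river head: 2
2 duplicate windows → 16 − 2 = 14 distinct.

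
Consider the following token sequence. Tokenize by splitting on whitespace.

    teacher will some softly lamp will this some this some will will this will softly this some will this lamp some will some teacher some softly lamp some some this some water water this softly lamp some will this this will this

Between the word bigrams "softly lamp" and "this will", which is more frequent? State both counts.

"softly lamp" (3 vs 2)

"softly lamp": 3 occurrences
"this will": 2 occurrences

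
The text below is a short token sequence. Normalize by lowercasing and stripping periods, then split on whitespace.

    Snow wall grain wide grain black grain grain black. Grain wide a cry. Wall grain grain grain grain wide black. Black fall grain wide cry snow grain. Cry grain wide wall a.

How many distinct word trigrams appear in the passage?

28

32 tokens → 30 trigram windows in total.
Repeated trigrams (each contributes count−1 duplicates):
  grain black grain: 2
  grain grain grain: 2
2 duplicate windows → 30 − 2 = 28 distinct.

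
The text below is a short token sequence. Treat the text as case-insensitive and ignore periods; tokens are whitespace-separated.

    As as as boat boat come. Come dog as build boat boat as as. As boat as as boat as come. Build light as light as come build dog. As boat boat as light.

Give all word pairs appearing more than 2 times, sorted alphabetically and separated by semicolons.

Bigram counts meeting the condition (more than 2 times):
  as as: 5
  as boat: 4
  boat as: 4
  boat boat: 3

as as; as boat; boat as; boat boat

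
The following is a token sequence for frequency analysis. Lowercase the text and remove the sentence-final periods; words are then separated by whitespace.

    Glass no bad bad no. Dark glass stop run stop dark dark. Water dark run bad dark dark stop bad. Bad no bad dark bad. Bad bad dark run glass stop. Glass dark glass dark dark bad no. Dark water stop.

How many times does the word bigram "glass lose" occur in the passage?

0

Scanning the 40 overlapping bigram windows for "glass lose":
  (none found)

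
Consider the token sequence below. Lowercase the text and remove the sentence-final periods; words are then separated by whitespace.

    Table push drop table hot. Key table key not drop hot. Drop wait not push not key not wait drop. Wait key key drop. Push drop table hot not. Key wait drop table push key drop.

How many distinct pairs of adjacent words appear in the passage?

36 tokens → 35 bigram windows in total.
Repeated bigrams (each contributes count−1 duplicates):
  drop table: 3
  drop wait: 2
  key drop: 2
  key not: 2
  not key: 2
  push drop: 2
  table hot: 2
  table push: 2
  … (1 more repeated)
10 duplicate windows → 35 − 10 = 25 distinct.

25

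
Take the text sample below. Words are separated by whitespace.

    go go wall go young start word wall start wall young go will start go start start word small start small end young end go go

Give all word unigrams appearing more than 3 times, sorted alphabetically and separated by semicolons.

Unigram counts meeting the condition (more than 3 times):
  go: 7
  start: 6

go; start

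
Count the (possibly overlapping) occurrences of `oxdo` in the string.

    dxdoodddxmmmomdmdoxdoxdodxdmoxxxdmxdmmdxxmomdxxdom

Sliding a length-4 window over the 50 characters (47 positions):
  position 18–21: oxdo
  position 21–24: oxdo

2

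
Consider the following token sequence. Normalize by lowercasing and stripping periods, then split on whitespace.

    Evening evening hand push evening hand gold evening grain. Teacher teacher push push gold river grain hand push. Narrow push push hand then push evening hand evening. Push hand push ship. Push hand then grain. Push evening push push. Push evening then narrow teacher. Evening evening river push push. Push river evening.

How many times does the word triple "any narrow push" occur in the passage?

0

Scanning the 50 overlapping trigram windows for "any narrow push":
  (none found)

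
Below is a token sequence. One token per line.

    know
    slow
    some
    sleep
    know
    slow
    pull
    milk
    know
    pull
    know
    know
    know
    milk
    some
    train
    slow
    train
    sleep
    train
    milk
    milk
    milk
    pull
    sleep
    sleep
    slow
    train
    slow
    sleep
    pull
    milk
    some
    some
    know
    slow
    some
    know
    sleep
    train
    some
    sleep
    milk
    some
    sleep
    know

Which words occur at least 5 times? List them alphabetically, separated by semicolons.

know; milk; sleep; slow; some; train

Unigram counts meeting the condition (at least 5 times):
  know: 9
  milk: 7
  sleep: 8
  slow: 6
  some: 7
  train: 5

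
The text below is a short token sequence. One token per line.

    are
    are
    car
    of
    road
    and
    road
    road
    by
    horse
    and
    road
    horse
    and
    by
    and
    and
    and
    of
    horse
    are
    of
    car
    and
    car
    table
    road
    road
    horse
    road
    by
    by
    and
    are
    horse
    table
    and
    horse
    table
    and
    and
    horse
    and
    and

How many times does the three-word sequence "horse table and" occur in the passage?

Scanning the 42 overlapping trigram windows for "horse table and":
  position 35–37: horse table and
  position 38–40: horse table and

2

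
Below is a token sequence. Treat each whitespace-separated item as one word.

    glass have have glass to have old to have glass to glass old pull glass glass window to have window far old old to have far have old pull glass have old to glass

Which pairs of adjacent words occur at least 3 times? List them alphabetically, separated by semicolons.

Bigram counts meeting the condition (at least 3 times):
  have old: 3
  old to: 3
  to have: 4

have old; old to; to have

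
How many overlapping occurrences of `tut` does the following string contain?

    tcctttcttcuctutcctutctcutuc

Sliding a length-3 window over the 27 characters (25 positions):
  position 13–15: tut
  position 18–20: tut

2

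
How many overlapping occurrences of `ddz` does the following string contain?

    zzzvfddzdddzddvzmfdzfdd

Sliding a length-3 window over the 23 characters (21 positions):
  position 6–8: ddz
  position 10–12: ddz

2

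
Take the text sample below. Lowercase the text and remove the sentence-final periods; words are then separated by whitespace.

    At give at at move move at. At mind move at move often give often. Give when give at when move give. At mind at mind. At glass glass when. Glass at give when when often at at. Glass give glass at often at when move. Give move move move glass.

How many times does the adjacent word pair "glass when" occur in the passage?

1

Scanning the 50 overlapping bigram windows for "glass when":
  position 29–30: glass when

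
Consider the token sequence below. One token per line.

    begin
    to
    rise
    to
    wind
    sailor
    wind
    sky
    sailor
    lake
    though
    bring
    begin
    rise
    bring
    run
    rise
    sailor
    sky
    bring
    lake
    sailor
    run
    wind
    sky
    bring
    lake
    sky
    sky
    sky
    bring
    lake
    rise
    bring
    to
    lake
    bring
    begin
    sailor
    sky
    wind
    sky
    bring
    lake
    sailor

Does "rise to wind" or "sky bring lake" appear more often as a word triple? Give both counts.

"rise to wind": 1 occurrence
"sky bring lake": 4 occurrences

"sky bring lake" (4 vs 1)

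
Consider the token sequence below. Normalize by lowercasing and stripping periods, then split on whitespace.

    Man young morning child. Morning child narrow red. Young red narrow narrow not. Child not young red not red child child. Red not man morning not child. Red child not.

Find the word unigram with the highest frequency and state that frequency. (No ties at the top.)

"child", 7 times

Unigram frequencies (highest first):
  child: 7
  red: 6
  not: 6
  young: 3
  morning: 3
  narrow: 3
  … (1 more, each ≤ 2)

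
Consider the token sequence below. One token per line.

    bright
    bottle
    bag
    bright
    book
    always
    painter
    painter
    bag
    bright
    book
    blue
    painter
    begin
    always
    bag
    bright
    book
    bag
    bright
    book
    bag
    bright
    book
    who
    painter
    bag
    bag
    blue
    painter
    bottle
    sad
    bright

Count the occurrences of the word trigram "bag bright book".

Scanning the 31 overlapping trigram windows for "bag bright book":
  position 3–5: bag bright book
  position 9–11: bag bright book
  position 16–18: bag bright book
  position 19–21: bag bright book
  position 22–24: bag bright book

5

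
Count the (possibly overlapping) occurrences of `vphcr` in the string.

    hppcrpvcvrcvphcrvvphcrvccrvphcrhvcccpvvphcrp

4

Sliding a length-5 window over the 44 characters (40 positions):
  position 12–16: vphcr
  position 18–22: vphcr
  position 27–31: vphcr
  position 39–43: vphcr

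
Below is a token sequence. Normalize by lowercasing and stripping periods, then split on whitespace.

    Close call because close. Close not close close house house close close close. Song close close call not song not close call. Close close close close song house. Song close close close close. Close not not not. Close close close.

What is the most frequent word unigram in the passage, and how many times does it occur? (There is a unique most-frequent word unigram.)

Unigram frequencies (highest first):
  close: 23
  not: 6
  song: 4
  call: 3
  house: 3
  because: 1

"close", 23 times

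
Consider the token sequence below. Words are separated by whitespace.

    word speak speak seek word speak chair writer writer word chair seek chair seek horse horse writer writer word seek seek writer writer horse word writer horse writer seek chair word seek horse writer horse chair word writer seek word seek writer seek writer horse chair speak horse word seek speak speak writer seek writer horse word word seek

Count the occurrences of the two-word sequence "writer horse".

Scanning the 58 overlapping bigram windows for "writer horse":
  position 23–24: writer horse
  position 26–27: writer horse
  position 34–35: writer horse
  position 44–45: writer horse
  position 55–56: writer horse

5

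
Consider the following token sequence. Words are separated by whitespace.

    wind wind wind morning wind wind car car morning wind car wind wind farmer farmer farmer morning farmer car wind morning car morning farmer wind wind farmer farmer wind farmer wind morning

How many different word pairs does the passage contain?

32 tokens → 31 bigram windows in total.
Repeated bigrams (each contributes count−1 duplicates):
  wind wind: 5
  farmer farmer: 3
  farmer wind: 3
  wind farmer: 3
  wind morning: 3
  car morning: 2
  car wind: 2
  morning farmer: 2
  … (2 more repeated)
17 duplicate windows → 31 − 17 = 14 distinct.

14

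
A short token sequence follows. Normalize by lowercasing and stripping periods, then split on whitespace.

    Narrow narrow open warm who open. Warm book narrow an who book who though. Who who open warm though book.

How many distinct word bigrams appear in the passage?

16

20 tokens → 19 bigram windows in total.
Repeated bigrams (each contributes count−1 duplicates):
  open warm: 3
  who open: 2
3 duplicate windows → 19 − 3 = 16 distinct.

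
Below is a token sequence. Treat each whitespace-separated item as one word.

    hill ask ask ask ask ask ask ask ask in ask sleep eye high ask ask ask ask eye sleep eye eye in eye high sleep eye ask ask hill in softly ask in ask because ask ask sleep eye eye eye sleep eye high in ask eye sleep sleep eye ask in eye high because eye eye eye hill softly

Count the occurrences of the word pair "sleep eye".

Scanning the 60 overlapping bigram windows for "sleep eye":
  position 12–13: sleep eye
  position 20–21: sleep eye
  position 26–27: sleep eye
  position 39–40: sleep eye
  position 43–44: sleep eye
  position 50–51: sleep eye

6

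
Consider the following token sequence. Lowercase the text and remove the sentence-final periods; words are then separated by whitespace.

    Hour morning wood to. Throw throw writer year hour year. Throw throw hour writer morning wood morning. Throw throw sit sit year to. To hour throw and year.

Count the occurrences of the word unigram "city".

0

Scanning the 28 tokens for "city":
  (none found)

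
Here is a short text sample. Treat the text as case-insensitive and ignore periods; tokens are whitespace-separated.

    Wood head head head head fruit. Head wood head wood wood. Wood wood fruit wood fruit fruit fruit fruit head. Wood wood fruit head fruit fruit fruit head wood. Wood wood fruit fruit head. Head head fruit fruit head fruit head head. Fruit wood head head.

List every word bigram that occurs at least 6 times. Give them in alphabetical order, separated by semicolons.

fruit fruit; fruit head; head head; wood wood

Bigram counts meeting the condition (at least 6 times):
  fruit fruit: 7
  fruit head: 7
  head head: 7
  wood wood: 6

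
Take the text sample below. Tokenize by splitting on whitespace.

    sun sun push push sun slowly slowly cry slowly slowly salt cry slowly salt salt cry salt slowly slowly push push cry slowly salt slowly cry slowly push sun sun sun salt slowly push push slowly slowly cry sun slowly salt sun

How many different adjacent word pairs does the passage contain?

19

42 tokens → 41 bigram windows in total.
Repeated bigrams (each contributes count−1 duplicates):
  cry slowly: 4
  slowly salt: 4
  slowly slowly: 4
  push push: 3
  salt slowly: 3
  slowly cry: 3
  slowly push: 3
  sun sun: 3
  … (3 more repeated)
22 duplicate windows → 41 − 22 = 19 distinct.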